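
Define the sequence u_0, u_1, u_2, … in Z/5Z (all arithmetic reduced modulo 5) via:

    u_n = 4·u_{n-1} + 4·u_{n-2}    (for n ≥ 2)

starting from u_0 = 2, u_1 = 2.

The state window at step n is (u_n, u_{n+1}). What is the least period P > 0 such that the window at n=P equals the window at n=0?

n=0: window = (2, 2)
n=1: window = (2, 1)
n=2: window = (1, 2)
n=3: window = (2, 2)
window at n=3 equals window at n=0 → period = 3

3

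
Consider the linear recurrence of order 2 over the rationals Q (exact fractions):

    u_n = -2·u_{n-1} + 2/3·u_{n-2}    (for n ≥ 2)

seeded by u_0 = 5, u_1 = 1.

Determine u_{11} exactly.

-390752/243

u_2 = -2·1 + 2/3·5 = 4/3
u_3 = -2·4/3 + 2/3·1 = -2
u_4 = -2·-2 + 2/3·4/3 = 44/9
u_5 = -2·44/9 + 2/3·-2 = -100/9
u_6 = -2·-100/9 + 2/3·44/9 = 688/27
u_7 = -2·688/27 + 2/3·-100/9 = -1576/27
u_8 = -2·-1576/27 + 2/3·688/27 = 10832/81
u_9 = -2·10832/81 + 2/3·-1576/27 = -8272/27
u_10 = -2·-8272/27 + 2/3·10832/81 = 170560/243
u_11 = -2·170560/243 + 2/3·-8272/27 = -390752/243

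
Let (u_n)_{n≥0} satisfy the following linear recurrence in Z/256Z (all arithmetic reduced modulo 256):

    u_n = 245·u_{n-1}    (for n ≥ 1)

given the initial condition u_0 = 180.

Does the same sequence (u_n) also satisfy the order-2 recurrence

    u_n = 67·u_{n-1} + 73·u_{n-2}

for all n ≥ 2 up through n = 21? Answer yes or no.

no

Terms u_0..u_21: 180, 68, 20, 36, 116, 4, 212, 228, 52, 196, 148, 164, 244, 132, 84, 100, 180, 68, 20, 36, 116, 4
n=2: candidate gives 32, actual u_2 = 20 ✗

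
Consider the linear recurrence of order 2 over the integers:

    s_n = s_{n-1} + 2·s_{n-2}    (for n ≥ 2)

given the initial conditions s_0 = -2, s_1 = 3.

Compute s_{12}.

1363

s_2 = 1·3 + 2·-2 = -1
s_3 = 1·-1 + 2·3 = 5
s_4 = 1·5 + 2·-1 = 3
s_5 = 1·3 + 2·5 = 13
s_6 = 1·13 + 2·3 = 19
s_7 = 1·19 + 2·13 = 45
s_8 = 1·45 + 2·19 = 83
s_9 = 1·83 + 2·45 = 173
s_10 = 1·173 + 2·83 = 339
s_11 = 1·339 + 2·173 = 685
s_12 = 1·685 + 2·339 = 1363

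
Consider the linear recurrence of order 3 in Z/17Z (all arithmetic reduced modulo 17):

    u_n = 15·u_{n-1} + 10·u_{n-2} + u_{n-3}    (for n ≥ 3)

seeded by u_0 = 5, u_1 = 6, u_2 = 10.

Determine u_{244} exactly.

11

u_3 = 15·10 + 10·6 + 1·5 = 11
u_4 = 15·11 + 10·10 + 1·6 = 16
u_5 = 15·16 + 10·11 + 1·10 = 3
u_6 = 15·3 + 10·16 + 1·11 = 12
u_7 = 15·12 + 10·3 + 1·16 = 5
u_8 = 15·5 + 10·12 + 1·3 = 11
Continuing the recurrence:
  u_9 = 6;  u_10 = 1;  u_11 = 1;  u_12 = 14;  u_13 = 0;  u_14 = 5
  u_15 = 4;  u_16 = 8;  u_17 = 12;  u_18 = 9;  u_19 = 8;  u_20 = 1
  u_21 = 2;  u_22 = 14;  u_23 = 10;  u_24 = 3;  u_25 = 6;  u_26 = 11
  u_27 = 7;  u_28 = 0;  u_29 = 13;  u_30 = 15;  u_31 = 15;  u_32 = 14
  u_33 = 1;  u_34 = 0;  u_35 = 7;  u_36 = 4;  u_37 = 11;  u_38 = 8
  u_39 = 13;  u_40 = 14;  u_41 = 8;  u_42 = 1;  u_43 = 7;  u_44 = 4
  u_45 = 12;  u_46 = 6;  u_47 = 10;  u_48 = 1;  u_49 = 2;  u_50 = 16
  u_51 = 6;  u_52 = 14;  u_53 = 14;  u_54 = 16;  u_55 = 3;  u_56 = 15
  u_57 = 16;  u_58 = 2;  u_59 = 1;  u_60 = 0;  u_61 = 12;  u_62 = 11
  u_63 = 13;  u_64 = 11;  u_65 = 0;  u_66 = 4;  u_67 = 3;  u_68 = 0
  u_69 = 0;  u_70 = 3;  u_71 = 11;  u_72 = 8;  u_73 = 12;  u_74 = 16
  u_75 = 11;  u_76 = 14;  u_77 = 13;  u_78 = 6;  u_79 = 13;  u_80 = 13
  u_81 = 8;  u_82 = 8;  u_83 = 9;  u_84 = 2;  u_85 = 9;  u_86 = 11
  u_87 = 2;  u_88 = 13;  u_89 = 5;  u_90 = 3;  u_91 = 6;  u_92 = 6
  u_93 = 0;  u_94 = 15;  u_95 = 10;  u_96 = 11;  u_97 = 8;  u_98 = 2
  u_99 = 2;  u_100 = 7;  u_101 = 8;  u_102 = 5;  u_103 = 9;  u_104 = 6
  u_105 = 15;  u_106 = 5;  u_107 = 10;  u_108 = 11;  u_109 = 15;  u_110 = 5
  u_111 = 15;  u_112 = 1;  u_113 = 0;  u_114 = 8;  u_115 = 2;  u_116 = 8
  u_117 = 12;  u_118 = 7;  u_119 = 12;  u_120 = 7;  u_121 = 11;  u_122 = 9
  u_123 = 14;  u_124 = 5;  u_125 = 3;  u_126 = 7;  u_127 = 4;  u_128 = 14
  u_129 = 2;  u_130 = 4;  u_131 = 9;  u_132 = 7;  u_133 = 12;  u_134 = 4
  u_135 = 0;  u_136 = 1;  u_137 = 2;  u_138 = 6;  u_139 = 9;  u_140 = 10
  u_141 = 8;  u_142 = 8;  u_143 = 6;  u_144 = 8;  u_145 = 1;  u_146 = 16
  u_147 = 3;  u_148 = 2;  u_149 = 8;  u_150 = 7;  u_151 = 0;  u_152 = 10
  u_153 = 4;  u_154 = 7;  u_155 = 2;  u_156 = 2;  u_157 = 6;  u_158 = 10
  u_159 = 8;  u_160 = 5;  u_161 = 12;  u_162 = 0;  u_163 = 6;  u_164 = 0
  u_165 = 9;  u_166 = 5;  u_167 = 12;  u_168 = 1;  u_169 = 4;  u_170 = 14
  u_171 = 13;  u_172 = 16;  u_173 = 10;  u_174 = 0;  u_175 = 14;  u_176 = 16
  u_177 = 6;  u_178 = 9;  u_179 = 7;  u_180 = 14;  u_181 = 0;  u_182 = 11
  u_183 = 9;  u_184 = 7;  u_185 = 2;  u_186 = 7;  u_187 = 13;  u_188 = 12
  u_189 = 11;  u_190 = 9;  u_191 = 2;  u_192 = 12;  u_193 = 5;  u_194 = 10
  u_195 = 8;  u_196 = 4;  u_197 = 14;  u_198 = 3;  u_199 = 2;  u_200 = 6
  u_201 = 11;  u_202 = 6;  u_203 = 2;  u_204 = 16;  u_205 = 11;  u_206 = 4
  u_207 = 16;  u_208 = 2;  u_209 = 7;  u_210 = 5;  u_211 = 11;  u_212 = 1
  u_213 = 11;  u_214 = 16;  u_215 = 11;  u_216 = 13;  u_217 = 15;  u_218 = 9
  u_219 = 9;  u_220 = 2;  u_221 = 10;  u_222 = 9;  u_223 = 16;  u_224 = 0
  u_225 = 16;  u_226 = 1;  u_227 = 5;  u_228 = 16;  u_229 = 2;  u_230 = 8
  u_231 = 3;  u_232 = 8;  u_233 = 5;  u_234 = 5;  u_235 = 14;  u_236 = 10
  u_237 = 6;  u_238 = 0;  u_239 = 2;  u_240 = 2;  u_241 = 16;  u_242 = 7
u_243 = 15·7 + 10·16 + 1·2 = 12
u_244 = 15·12 + 10·7 + 1·16 = 11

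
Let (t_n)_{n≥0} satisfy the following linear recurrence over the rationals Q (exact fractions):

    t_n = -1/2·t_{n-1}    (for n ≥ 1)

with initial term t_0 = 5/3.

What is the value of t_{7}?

-5/384

t_1 = -1/2·5/3 = -5/6
t_2 = -1/2·-5/6 = 5/12
t_3 = -1/2·5/12 = -5/24
t_4 = -1/2·-5/24 = 5/48
t_5 = -1/2·5/48 = -5/96
t_6 = -1/2·-5/96 = 5/192
t_7 = -1/2·5/192 = -5/384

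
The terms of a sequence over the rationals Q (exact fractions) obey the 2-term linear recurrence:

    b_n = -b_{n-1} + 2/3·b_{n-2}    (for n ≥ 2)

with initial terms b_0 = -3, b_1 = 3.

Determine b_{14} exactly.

-324725/729

b_2 = -1·3 + 2/3·-3 = -5
b_3 = -1·-5 + 2/3·3 = 7
b_4 = -1·7 + 2/3·-5 = -31/3
b_5 = -1·-31/3 + 2/3·7 = 15
b_6 = -1·15 + 2/3·-31/3 = -197/9
b_7 = -1·-197/9 + 2/3·15 = 287/9
b_8 = -1·287/9 + 2/3·-197/9 = -1255/27
b_9 = -1·-1255/27 + 2/3·287/9 = 1829/27
b_10 = -1·1829/27 + 2/3·-1255/27 = -7997/81
b_11 = -1·-7997/81 + 2/3·1829/27 = 1295/9
b_12 = -1·1295/9 + 2/3·-7997/81 = -50959/243
b_13 = -1·-50959/243 + 2/3·1295/9 = 74269/243
b_14 = -1·74269/243 + 2/3·-50959/243 = -324725/729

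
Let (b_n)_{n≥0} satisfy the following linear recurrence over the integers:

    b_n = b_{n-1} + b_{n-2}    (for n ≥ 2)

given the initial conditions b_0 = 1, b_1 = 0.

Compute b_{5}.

3

b_2 = 1·0 + 1·1 = 1
b_3 = 1·1 + 1·0 = 1
b_4 = 1·1 + 1·1 = 2
b_5 = 1·2 + 1·1 = 3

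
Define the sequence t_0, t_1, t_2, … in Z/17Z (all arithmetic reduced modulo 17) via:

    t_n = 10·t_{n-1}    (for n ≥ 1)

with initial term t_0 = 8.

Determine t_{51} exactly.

10

t_1 = 10·8 = 12
t_2 = 10·12 = 1
t_3 = 10·1 = 10
t_4 = 10·10 = 15
t_5 = 10·15 = 14
t_6 = 10·14 = 4
t_7 = 10·4 = 6
t_8 = 10·6 = 9
t_9 = 10·9 = 5
t_10 = 10·5 = 16
t_11 = 10·16 = 7
t_12 = 10·7 = 2
t_13 = 10·2 = 3
t_14 = 10·3 = 13
t_15 = 10·13 = 11
t_16 = 10·11 = 8
(t_16) = (8) = (t_0), so the sequence has period 16.
51 ≡ 3 (mod 16), hence t_51 = t_3 = 10.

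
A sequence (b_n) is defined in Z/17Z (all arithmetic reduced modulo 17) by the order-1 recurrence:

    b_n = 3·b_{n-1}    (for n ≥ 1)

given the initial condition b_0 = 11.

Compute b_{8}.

b_1 = 3·11 = 16
b_2 = 3·16 = 14
b_3 = 3·14 = 8
b_4 = 3·8 = 7
b_5 = 3·7 = 4
b_6 = 3·4 = 12
b_7 = 3·12 = 2
b_8 = 3·2 = 6

6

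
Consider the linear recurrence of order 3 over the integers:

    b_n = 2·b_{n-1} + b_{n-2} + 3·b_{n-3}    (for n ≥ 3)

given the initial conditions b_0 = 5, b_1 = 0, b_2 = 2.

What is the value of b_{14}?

1013317

b_3 = 2·2 + 1·0 + 3·5 = 19
b_4 = 2·19 + 1·2 + 3·0 = 40
b_5 = 2·40 + 1·19 + 3·2 = 105
b_6 = 2·105 + 1·40 + 3·19 = 307
b_7 = 2·307 + 1·105 + 3·40 = 839
b_8 = 2·839 + 1·307 + 3·105 = 2300
b_9 = 2·2300 + 1·839 + 3·307 = 6360
b_10 = 2·6360 + 1·2300 + 3·839 = 17537
b_11 = 2·17537 + 1·6360 + 3·2300 = 48334
b_12 = 2·48334 + 1·17537 + 3·6360 = 133285
b_13 = 2·133285 + 1·48334 + 3·17537 = 367515
b_14 = 2·367515 + 1·133285 + 3·48334 = 1013317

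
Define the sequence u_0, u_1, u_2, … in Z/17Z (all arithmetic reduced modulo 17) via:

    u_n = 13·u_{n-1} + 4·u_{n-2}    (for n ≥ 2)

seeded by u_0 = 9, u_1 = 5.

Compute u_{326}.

13

u_2 = 13·5 + 4·9 = 16
u_3 = 13·16 + 4·5 = 7
u_4 = 13·7 + 4·16 = 2
u_5 = 13·2 + 4·7 = 3
u_6 = 13·3 + 4·2 = 13
u_7 = 13·13 + 4·3 = 11
u_8 = 13·11 + 4·13 = 8
u_9 = 13·8 + 4·11 = 12
u_10 = 13·12 + 4·8 = 1
u_11 = 13·1 + 4·12 = 10
u_12 = 13·10 + 4·1 = 15
u_13 = 13·15 + 4·10 = 14
u_14 = 13·14 + 4·15 = 4
u_15 = 13·4 + 4·14 = 6
u_16 = 13·6 + 4·4 = 9
u_17 = 13·9 + 4·6 = 5
(u_16, u_17) = (9, 5) = (u_0, u_1), so the sequence has period 16.
326 ≡ 6 (mod 16), hence u_326 = u_6 = 13.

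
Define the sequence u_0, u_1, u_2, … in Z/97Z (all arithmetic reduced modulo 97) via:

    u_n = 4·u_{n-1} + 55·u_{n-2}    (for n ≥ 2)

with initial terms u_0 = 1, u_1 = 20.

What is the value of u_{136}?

u_2 = 4·20 + 55·1 = 38
u_3 = 4·38 + 55·20 = 88
u_4 = 4·88 + 55·38 = 17
u_5 = 4·17 + 55·88 = 58
u_6 = 4·58 + 55·17 = 3
u_7 = 4·3 + 55·58 = 1
u_8 = 4·1 + 55·3 = 72
u_9 = 4·72 + 55·1 = 52
u_10 = 4·52 + 55·72 = 94
u_11 = 4·94 + 55·52 = 35
u_12 = 4·35 + 55·94 = 72
u_13 = 4·72 + 55·35 = 79
u_14 = 4·79 + 55·72 = 8
u_15 = 4·8 + 55·79 = 12
u_16 = 4·12 + 55·8 = 3
u_17 = 4·3 + 55·12 = 90
u_18 = 4·90 + 55·3 = 40
u_19 = 4·40 + 55·90 = 66
u_20 = 4·66 + 55·40 = 39
u_21 = 4·39 + 55·66 = 3
u_22 = 4·3 + 55·39 = 23
u_23 = 4·23 + 55·3 = 63
u_24 = 4·63 + 55·23 = 62
u_25 = 4·62 + 55·63 = 27
u_26 = 4·27 + 55·62 = 26
u_27 = 4·26 + 55·27 = 37
u_28 = 4·37 + 55·26 = 26
u_29 = 4·26 + 55·37 = 5
u_30 = 4·5 + 55·26 = 92
u_31 = 4·92 + 55·5 = 61
u_32 = 4·61 + 55·92 = 66
u_33 = 4·66 + 55·61 = 30
u_34 = 4·30 + 55·66 = 64
u_35 = 4·64 + 55·30 = 63
u_36 = 4·63 + 55·64 = 86
u_37 = 4·86 + 55·63 = 26
u_38 = 4·26 + 55·86 = 81
u_39 = 4·81 + 55·26 = 8
u_40 = 4·8 + 55·81 = 25
u_41 = 4·25 + 55·8 = 55
u_42 = 4·55 + 55·25 = 43
u_43 = 4·43 + 55·55 = 93
u_44 = 4·93 + 55·43 = 21
u_45 = 4·21 + 55·93 = 58
u_46 = 4·58 + 55·21 = 29
u_47 = 4·29 + 55·58 = 8
u_48 = 4·8 + 55·29 = 75
u_49 = 4·75 + 55·8 = 61
u_50 = 4·61 + 55·75 = 4
u_51 = 4·4 + 55·61 = 73
u_52 = 4·73 + 55·4 = 27
u_53 = 4·27 + 55·73 = 49
u_54 = 4·49 + 55·27 = 32
u_55 = 4·32 + 55·49 = 10
u_56 = 4·10 + 55·32 = 54
u_57 = 4·54 + 55·10 = 87
u_58 = 4·87 + 55·54 = 20
u_59 = 4·20 + 55·87 = 15
u_60 = 4·15 + 55·20 = 93
u_61 = 4·93 + 55·15 = 33
u_62 = 4·33 + 55·93 = 9
u_63 = 4·9 + 55·33 = 8
u_64 = 4·8 + 55·9 = 42
u_65 = 4·42 + 55·8 = 26
u_66 = 4·26 + 55·42 = 86
u_67 = 4·86 + 55·26 = 28
u_68 = 4·28 + 55·86 = 89
u_69 = 4·89 + 55·28 = 53
u_70 = 4·53 + 55·89 = 63
u_71 = 4·63 + 55·53 = 63
u_72 = 4·63 + 55·63 = 31
u_73 = 4·31 + 55·63 = 0
u_74 = 4·0 + 55·31 = 56
u_75 = 4·56 + 55·0 = 30
u_76 = 4·30 + 55·56 = 96
u_77 = 4·96 + 55·30 = 94
u_78 = 4·94 + 55·96 = 30
u_79 = 4·30 + 55·94 = 52
u_80 = 4·52 + 55·30 = 15
u_81 = 4·15 + 55·52 = 10
u_82 = 4·10 + 55·15 = 89
u_83 = 4·89 + 55·10 = 33
u_84 = 4·33 + 55·89 = 80
u_85 = 4·80 + 55·33 = 1
u_86 = 4·1 + 55·80 = 39
u_87 = 4·39 + 55·1 = 17
u_88 = 4·17 + 55·39 = 79
u_89 = 4·79 + 55·17 = 87
u_90 = 4·87 + 55·79 = 37
u_91 = 4·37 + 55·87 = 83
u_92 = 4·83 + 55·37 = 39
u_93 = 4·39 + 55·83 = 65
u_94 = 4·65 + 55·39 = 77
u_95 = 4·77 + 55·65 = 3
u_96 = 4·3 + 55·77 = 76
u_97 = 4·76 + 55·3 = 81
u_98 = 4·81 + 55·76 = 42
u_99 = 4·42 + 55·81 = 64
u_100 = 4·64 + 55·42 = 44
u_101 = 4·44 + 55·64 = 10
u_102 = 4·10 + 55·44 = 35
u_103 = 4·35 + 55·10 = 11
u_104 = 4·11 + 55·35 = 29
u_105 = 4·29 + 55·11 = 42
u_106 = 4·42 + 55·29 = 17
u_107 = 4·17 + 55·42 = 50
u_108 = 4·50 + 55·17 = 68
u_109 = 4·68 + 55·50 = 15
u_110 = 4·15 + 55·68 = 17
u_111 = 4·17 + 55·15 = 20
u_112 = 4·20 + 55·17 = 45
u_113 = 4·45 + 55·20 = 19
u_114 = 4·19 + 55·45 = 29
u_115 = 4·29 + 55·19 = 94
u_116 = 4·94 + 55·29 = 31
u_117 = 4·31 + 55·94 = 56
u_118 = 4·56 + 55·31 = 86
u_119 = 4·86 + 55·56 = 29
u_120 = 4·29 + 55·86 = 93
u_121 = 4·93 + 55·29 = 27
u_122 = 4·27 + 55·93 = 82
u_123 = 4·82 + 55·27 = 67
u_124 = 4·67 + 55·82 = 25
u_125 = 4·25 + 55·67 = 2
u_126 = 4·2 + 55·25 = 25
u_127 = 4·25 + 55·2 = 16
u_128 = 4·16 + 55·25 = 81
u_129 = 4·81 + 55·16 = 40
u_130 = 4·40 + 55·81 = 56
u_131 = 4·56 + 55·40 = 96
u_132 = 4·96 + 55·56 = 69
u_133 = 4·69 + 55·96 = 27
u_134 = 4·27 + 55·69 = 23
u_135 = 4·23 + 55·27 = 25
u_136 = 4·25 + 55·23 = 7

7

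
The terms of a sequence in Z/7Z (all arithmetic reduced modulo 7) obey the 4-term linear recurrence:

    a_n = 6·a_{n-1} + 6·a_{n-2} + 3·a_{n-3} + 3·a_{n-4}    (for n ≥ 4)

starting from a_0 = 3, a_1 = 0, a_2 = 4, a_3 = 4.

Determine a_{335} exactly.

3

a_4 = 6·4 + 6·4 + 3·0 + 3·3 = 1
a_5 = 6·1 + 6·4 + 3·4 + 3·0 = 0
a_6 = 6·0 + 6·1 + 3·4 + 3·4 = 2
a_7 = 6·2 + 6·0 + 3·1 + 3·4 = 6
a_8 = 6·6 + 6·2 + 3·0 + 3·1 = 2
a_9 = 6·2 + 6·6 + 3·2 + 3·0 = 5
a_10 = 6·5 + 6·2 + 3·6 + 3·2 = 3
a_11 = 6·3 + 6·5 + 3·2 + 3·6 = 2
a_12 = 6·2 + 6·3 + 3·5 + 3·2 = 2
a_13 = 6·2 + 6·2 + 3·3 + 3·5 = 6
a_14 = 6·6 + 6·2 + 3·2 + 3·3 = 0
a_15 = 6·0 + 6·6 + 3·2 + 3·2 = 6
a_16 = 6·6 + 6·0 + 3·6 + 3·2 = 4
a_17 = 6·4 + 6·6 + 3·0 + 3·6 = 1
a_18 = 6·1 + 6·4 + 3·6 + 3·0 = 6
a_19 = 6·6 + 6·1 + 3·4 + 3·6 = 2
a_20 = 6·2 + 6·6 + 3·1 + 3·4 = 0
a_21 = 6·0 + 6·2 + 3·6 + 3·1 = 5
a_22 = 6·5 + 6·0 + 3·2 + 3·6 = 5
a_23 = 6·5 + 6·5 + 3·0 + 3·2 = 3
a_24 = 6·3 + 6·5 + 3·5 + 3·0 = 0
a_25 = 6·0 + 6·3 + 3·5 + 3·5 = 6
a_26 = 6·6 + 6·0 + 3·3 + 3·5 = 4
a_27 = 6·4 + 6·6 + 3·0 + 3·3 = 6
a_28 = 6·6 + 6·4 + 3·6 + 3·0 = 1
a_29 = 6·1 + 6·6 + 3·4 + 3·6 = 2
a_30 = 6·2 + 6·1 + 3·6 + 3·4 = 6
a_31 = 6·6 + 6·2 + 3·1 + 3·6 = 6
a_32 = 6·6 + 6·6 + 3·2 + 3·1 = 4
a_33 = 6·4 + 6·6 + 3·6 + 3·2 = 0
a_34 = 6·0 + 6·4 + 3·6 + 3·6 = 4
a_35 = 6·4 + 6·0 + 3·4 + 3·6 = 5
a_36 = 6·5 + 6·4 + 3·0 + 3·4 = 3
a_37 = 6·3 + 6·5 + 3·4 + 3·0 = 4
a_38 = 6·4 + 6·3 + 3·5 + 3·4 = 6
a_39 = 6·6 + 6·4 + 3·3 + 3·5 = 0
a_40 = 6·0 + 6·6 + 3·4 + 3·3 = 1
a_41 = 6·1 + 6·0 + 3·6 + 3·4 = 1
a_42 = 6·1 + 6·1 + 3·0 + 3·6 = 2
a_43 = 6·2 + 6·1 + 3·1 + 3·0 = 0
a_44 = 6·0 + 6·2 + 3·1 + 3·1 = 4
a_45 = 6·4 + 6·0 + 3·2 + 3·1 = 5
a_46 = 6·5 + 6·4 + 3·0 + 3·2 = 4
a_47 = 6·4 + 6·5 + 3·4 + 3·0 = 3
a_48 = 6·3 + 6·4 + 3·5 + 3·4 = 6
a_49 = 6·6 + 6·3 + 3·4 + 3·5 = 4
a_50 = 6·4 + 6·6 + 3·3 + 3·4 = 4
a_51 = 6·4 + 6·4 + 3·6 + 3·3 = 5
a_52 = 6·5 + 6·4 + 3·4 + 3·6 = 0
a_53 = 6·0 + 6·5 + 3·4 + 3·4 = 5
a_54 = 6·5 + 6·0 + 3·5 + 3·4 = 1
a_55 = 6·1 + 6·5 + 3·0 + 3·5 = 2
a_56 = 6·2 + 6·1 + 3·5 + 3·0 = 5
a_57 = 6·5 + 6·2 + 3·1 + 3·5 = 4
a_58 = 6·4 + 6·5 + 3·2 + 3·1 = 0
a_59 = 6·0 + 6·4 + 3·5 + 3·2 = 3
a_60 = 6·3 + 6·0 + 3·4 + 3·5 = 3
a_61 = 6·3 + 6·3 + 3·0 + 3·4 = 6
a_62 = 6·6 + 6·3 + 3·3 + 3·0 = 0
a_63 = 6·0 + 6·6 + 3·3 + 3·3 = 5
a_64 = 6·5 + 6·0 + 3·6 + 3·3 = 1
a_65 = 6·1 + 6·5 + 3·0 + 3·6 = 5
a_66 = 6·5 + 6·1 + 3·5 + 3·0 = 2
a_67 = 6·2 + 6·5 + 3·1 + 3·5 = 4
a_68 = 6·4 + 6·2 + 3·5 + 3·1 = 5
a_69 = 6·5 + 6·4 + 3·2 + 3·5 = 5
a_70 = 6·5 + 6·5 + 3·4 + 3·2 = 1
a_71 = 6·1 + 6·5 + 3·5 + 3·4 = 0
a_72 = 6·0 + 6·1 + 3·5 + 3·5 = 1
a_73 = 6·1 + 6·0 + 3·1 + 3·5 = 3
a_74 = 6·3 + 6·1 + 3·0 + 3·1 = 6
a_75 = 6·6 + 6·3 + 3·1 + 3·0 = 1
a_76 = 6·1 + 6·6 + 3·3 + 3·1 = 5
a_77 = 6·5 + 6·1 + 3·6 + 3·3 = 0
a_78 = 6·0 + 6·5 + 3·1 + 3·6 = 2
a_79 = 6·2 + 6·0 + 3·5 + 3·1 = 2
a_80 = 6·2 + 6·2 + 3·0 + 3·5 = 4
a_81 = 6·4 + 6·2 + 3·2 + 3·0 = 0
a_82 = 6·0 + 6·4 + 3·2 + 3·2 = 1
a_83 = 6·1 + 6·0 + 3·4 + 3·2 = 3
a_84 = 6·3 + 6·1 + 3·0 + 3·4 = 1
a_85 = 6·1 + 6·3 + 3·1 + 3·0 = 6
a_86 = 6·6 + 6·1 + 3·3 + 3·1 = 5
a_87 = 6·5 + 6·6 + 3·1 + 3·3 = 1
a_88 = 6·1 + 6·5 + 3·6 + 3·1 = 1
a_89 = 6·1 + 6·1 + 3·5 + 3·6 = 3
a_90 = 6·3 + 6·1 + 3·1 + 3·5 = 0
a_91 = 6·0 + 6·3 + 3·1 + 3·1 = 3
a_92 = 6·3 + 6·0 + 3·3 + 3·1 = 2
a_93 = 6·2 + 6·3 + 3·0 + 3·3 = 4
a_94 = 6·4 + 6·2 + 3·3 + 3·0 = 3
a_95 = 6·3 + 6·4 + 3·2 + 3·3 = 1
a_96 = 6·1 + 6·3 + 3·4 + 3·2 = 0
a_97 = 6·0 + 6·1 + 3·3 + 3·4 = 6
a_98 = 6·6 + 6·0 + 3·1 + 3·3 = 6
a_99 = 6·6 + 6·6 + 3·0 + 3·1 = 5
a_100 = 6·5 + 6·6 + 3·6 + 3·0 = 0
a_101 = 6·0 + 6·5 + 3·6 + 3·6 = 3
a_102 = 6·3 + 6·0 + 3·5 + 3·6 = 2
a_103 = 6·2 + 6·3 + 3·0 + 3·5 = 3
a_104 = 6·3 + 6·2 + 3·3 + 3·0 = 4
a_105 = 6·4 + 6·3 + 3·2 + 3·3 = 1
a_106 = 6·1 + 6·4 + 3·3 + 3·2 = 3
a_107 = 6·3 + 6·1 + 3·4 + 3·3 = 3
a_108 = 6·3 + 6·3 + 3·1 + 3·4 = 2
a_109 = 6·2 + 6·3 + 3·3 + 3·1 = 0
a_110 = 6·0 + 6·2 + 3·3 + 3·3 = 2
a_111 = 6·2 + 6·0 + 3·2 + 3·3 = 6
a_112 = 6·6 + 6·2 + 3·0 + 3·2 = 5
a_113 = 6·5 + 6·6 + 3·2 + 3·0 = 2
a_114 = 6·2 + 6·5 + 3·6 + 3·2 = 3
a_115 = 6·3 + 6·2 + 3·5 + 3·6 = 0
a_116 = 6·0 + 6·3 + 3·2 + 3·5 = 4
a_117 = 6·4 + 6·0 + 3·3 + 3·2 = 4
(a_114, a_115, a_116, a_117) = (3, 0, 4, 4) = (a_0, a_1, a_2, a_3), so the sequence has period 114.
335 ≡ 107 (mod 114), hence a_335 = a_107 = 3.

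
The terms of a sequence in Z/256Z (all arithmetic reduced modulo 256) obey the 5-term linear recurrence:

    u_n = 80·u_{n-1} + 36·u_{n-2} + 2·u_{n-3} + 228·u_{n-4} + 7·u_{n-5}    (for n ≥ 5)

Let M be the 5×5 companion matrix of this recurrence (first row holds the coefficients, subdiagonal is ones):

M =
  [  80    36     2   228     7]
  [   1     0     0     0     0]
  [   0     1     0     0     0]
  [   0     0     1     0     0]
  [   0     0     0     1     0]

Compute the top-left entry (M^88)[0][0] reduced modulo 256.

252

(M^88)[0][0] is the top entry after applying M 88 times to the unit state (1, 0, 0, 0, 0). Equivalently it is h_{92} for the auxiliary sequence (h_n) obeying the same recurrence with h_4 = 1 and h_i = 0 for 0 ≤ i < 4:
h_5 = 80·1 + 36·0 + 2·0 + 228·0 + 7·0 = 80
h_6 = 80·80 + 36·1 + 2·0 + 228·0 + 7·0 = 36
h_7 = 80·36 + 36·80 + 2·1 + 228·0 + 7·0 = 130
h_8 = 80·130 + 36·36 + 2·80 + 228·1 + 7·0 = 52
h_9 = 80·52 + 36·130 + 2·36 + 228·80 + 7·1 = 23
h_10 = 80·23 + 36·52 + 2·130 + 228·36 + 7·80 = 196
Continuing the recurrence:
  h_11 = 168;  h_12 = 28;  h_13 = 208;  h_14 = 113;  h_15 = 196;  h_16 = 76
  h_17 = 54;  h_18 = 108;  h_19 = 151;  h_20 = 216;  h_21 = 192;  h_22 = 56
  h_23 = 160;  h_24 = 225;  h_25 = 40;  h_26 = 132;  h_27 = 170;  h_28 = 196
  h_29 = 247;  h_30 = 188;  h_31 = 8;  h_32 = 20;  h_33 = 48;  h_34 = 17
  h_35 = 124;  h_36 = 140;  h_37 = 158;  h_38 = 124;  h_39 = 247;  h_40 = 240
  h_41 = 64;  h_42 = 112;  h_43 = 64;  h_44 = 193;  h_45 = 192;  h_46 = 36
  h_47 = 210;  h_48 = 212;  h_49 = 87;  h_50 = 244;  h_51 = 40;  h_52 = 12
  h_53 = 144;  h_54 = 177;  h_55 = 244;  h_56 = 12;  h_57 = 6;  h_58 = 12
  h_59 = 215;  h_60 = 72;  h_61 = 128;  h_62 = 168;  h_63 = 224;  h_64 = 161
  h_65 = 24;  h_66 = 4;  h_67 = 250;  h_68 = 100;  h_69 = 55;  h_70 = 108
  h_71 = 8;  h_72 = 4;  h_73 = 240;  h_74 = 81;  h_75 = 44;  h_76 = 204
  h_77 = 110;  h_78 = 28;  h_79 = 55;  h_80 = 224;  h_81 = 128;  h_82 = 224
  h_83 = 128;  h_84 = 129;  h_85 = 48;  h_86 = 36;  h_87 = 34;  h_88 = 116
  h_89 = 151;  h_90 = 36
h_91 = 80·36 + 36·151 + 2·116 + 228·34 + 7·36 = 168
h_92 = 80·168 + 36·36 + 2·151 + 228·116 + 7·34 = 252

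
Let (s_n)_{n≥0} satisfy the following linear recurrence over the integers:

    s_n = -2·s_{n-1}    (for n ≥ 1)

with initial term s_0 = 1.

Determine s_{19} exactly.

s_1 = -2·1 = -2
s_2 = -2·-2 = 4
s_3 = -2·4 = -8
s_4 = -2·-8 = 16
s_5 = -2·16 = -32
s_6 = -2·-32 = 64
s_7 = -2·64 = -128
s_8 = -2·-128 = 256
s_9 = -2·256 = -512
s_10 = -2·-512 = 1024
s_11 = -2·1024 = -2048
s_12 = -2·-2048 = 4096
s_13 = -2·4096 = -8192
s_14 = -2·-8192 = 16384
s_15 = -2·16384 = -32768
s_16 = -2·-32768 = 65536
s_17 = -2·65536 = -131072
s_18 = -2·-131072 = 262144
s_19 = -2·262144 = -524288

-524288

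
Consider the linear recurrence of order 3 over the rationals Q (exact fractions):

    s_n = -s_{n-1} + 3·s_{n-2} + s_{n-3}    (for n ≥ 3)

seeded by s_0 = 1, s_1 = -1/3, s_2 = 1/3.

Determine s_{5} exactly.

s_3 = -1·1/3 + 3·-1/3 + 1·1 = -1/3
s_4 = -1·-1/3 + 3·1/3 + 1·-1/3 = 1
s_5 = -1·1 + 3·-1/3 + 1·1/3 = -5/3

-5/3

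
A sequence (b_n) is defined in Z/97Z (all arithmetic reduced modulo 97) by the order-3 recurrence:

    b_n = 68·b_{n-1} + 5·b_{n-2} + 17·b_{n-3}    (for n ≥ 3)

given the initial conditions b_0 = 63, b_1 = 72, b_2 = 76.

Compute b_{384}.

63

b_3 = 68·76 + 5·72 + 17·63 = 3
b_4 = 68·3 + 5·76 + 17·72 = 62
b_5 = 68·62 + 5·3 + 17·76 = 91
b_6 = 68·91 + 5·62 + 17·3 = 50
b_7 = 68·50 + 5·91 + 17·62 = 59
b_8 = 68·59 + 5·50 + 17·91 = 86
b_9 = 68·86 + 5·59 + 17·50 = 9
b_10 = 68·9 + 5·86 + 17·59 = 8
b_11 = 68·8 + 5·9 + 17·86 = 14
b_12 = 68·14 + 5·8 + 17·9 = 78
b_13 = 68·78 + 5·14 + 17·8 = 78
b_14 = 68·78 + 5·78 + 17·14 = 15
b_15 = 68·15 + 5·78 + 17·78 = 20
b_16 = 68·20 + 5·15 + 17·78 = 45
b_17 = 68·45 + 5·20 + 17·15 = 20
b_18 = 68·20 + 5·45 + 17·20 = 82
b_19 = 68·82 + 5·20 + 17·45 = 39
b_20 = 68·39 + 5·82 + 17·20 = 7
b_21 = 68·7 + 5·39 + 17·82 = 28
b_22 = 68·28 + 5·7 + 17·39 = 80
b_23 = 68·80 + 5·28 + 17·7 = 73
b_24 = 68·73 + 5·80 + 17·28 = 20
b_25 = 68·20 + 5·73 + 17·80 = 78
b_26 = 68·78 + 5·20 + 17·73 = 49
b_27 = 68·49 + 5·78 + 17·20 = 85
b_28 = 68·85 + 5·49 + 17·78 = 76
b_29 = 68·76 + 5·85 + 17·49 = 24
b_30 = 68·24 + 5·76 + 17·85 = 62
b_31 = 68·62 + 5·24 + 17·76 = 2
b_32 = 68·2 + 5·62 + 17·24 = 78
b_33 = 68·78 + 5·2 + 17·62 = 63
b_34 = 68·63 + 5·78 + 17·2 = 52
b_35 = 68·52 + 5·63 + 17·78 = 36
b_36 = 68·36 + 5·52 + 17·63 = 93
b_37 = 68·93 + 5·36 + 17·52 = 16
b_38 = 68·16 + 5·93 + 17·36 = 31
b_39 = 68·31 + 5·16 + 17·93 = 83
b_40 = 68·83 + 5·31 + 17·16 = 57
b_41 = 68·57 + 5·83 + 17·31 = 65
b_42 = 68·65 + 5·57 + 17·83 = 5
b_43 = 68·5 + 5·65 + 17·57 = 82
b_44 = 68·82 + 5·5 + 17·65 = 13
b_45 = 68·13 + 5·82 + 17·5 = 21
b_46 = 68·21 + 5·13 + 17·82 = 74
b_47 = 68·74 + 5·21 + 17·13 = 23
b_48 = 68·23 + 5·74 + 17·21 = 60
b_49 = 68·60 + 5·23 + 17·74 = 21
b_50 = 68·21 + 5·60 + 17·23 = 82
b_51 = 68·82 + 5·21 + 17·60 = 8
b_52 = 68·8 + 5·82 + 17·21 = 50
b_53 = 68·50 + 5·8 + 17·82 = 81
b_54 = 68·81 + 5·50 + 17·8 = 74
b_55 = 68·74 + 5·81 + 17·50 = 79
b_56 = 68·79 + 5·74 + 17·81 = 38
b_57 = 68·38 + 5·79 + 17·74 = 66
b_58 = 68·66 + 5·38 + 17·79 = 7
b_59 = 68·7 + 5·66 + 17·38 = 94
b_60 = 68·94 + 5·7 + 17·66 = 80
b_61 = 68·80 + 5·94 + 17·7 = 15
b_62 = 68·15 + 5·80 + 17·94 = 11
b_63 = 68·11 + 5·15 + 17·80 = 49
b_64 = 68·49 + 5·11 + 17·15 = 53
b_65 = 68·53 + 5·49 + 17·11 = 59
b_66 = 68·59 + 5·53 + 17·49 = 66
b_67 = 68·66 + 5·59 + 17·53 = 58
b_68 = 68·58 + 5·66 + 17·59 = 39
b_69 = 68·39 + 5·58 + 17·66 = 87
b_70 = 68·87 + 5·39 + 17·58 = 16
b_71 = 68·16 + 5·87 + 17·39 = 52
b_72 = 68·52 + 5·16 + 17·87 = 51
b_73 = 68·51 + 5·52 + 17·16 = 23
b_74 = 68·23 + 5·51 + 17·52 = 84
b_75 = 68·84 + 5·23 + 17·51 = 1
b_76 = 68·1 + 5·84 + 17·23 = 6
b_77 = 68·6 + 5·1 + 17·84 = 95
b_78 = 68·95 + 5·6 + 17·1 = 8
b_79 = 68·8 + 5·95 + 17·6 = 54
b_80 = 68·54 + 5·8 + 17·95 = 89
b_81 = 68·89 + 5·54 + 17·8 = 56
b_82 = 68·56 + 5·89 + 17·54 = 30
b_83 = 68·30 + 5·56 + 17·89 = 50
b_84 = 68·50 + 5·30 + 17·56 = 40
b_85 = 68·40 + 5·50 + 17·30 = 85
b_86 = 68·85 + 5·40 + 17·50 = 40
b_87 = 68·40 + 5·85 + 17·40 = 42
b_88 = 68·42 + 5·40 + 17·85 = 39
b_89 = 68·39 + 5·42 + 17·40 = 50
b_90 = 68·50 + 5·39 + 17·42 = 41
b_91 = 68·41 + 5·50 + 17·39 = 15
b_92 = 68·15 + 5·41 + 17·50 = 38
b_93 = 68·38 + 5·15 + 17·41 = 58
b_94 = 68·58 + 5·38 + 17·15 = 24
b_95 = 68·24 + 5·58 + 17·38 = 46
b_96 = 68·46 + 5·24 + 17·58 = 63
b_97 = 68·63 + 5·46 + 17·24 = 72
b_98 = 68·72 + 5·63 + 17·46 = 76
(b_96, b_97, b_98) = (63, 72, 76) = (b_0, b_1, b_2), so the sequence has period 96.
384 ≡ 0 (mod 96), hence b_384 = b_0 = 63.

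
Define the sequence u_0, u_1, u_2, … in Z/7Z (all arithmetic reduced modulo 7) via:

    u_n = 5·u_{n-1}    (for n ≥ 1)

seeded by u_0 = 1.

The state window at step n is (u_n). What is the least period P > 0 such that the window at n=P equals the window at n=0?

6

n=0: window = (1)
n=1: window = (5)
n=2: window = (4)
n=3: window = (6)
n=4: window = (2)
n=5: window = (3)
n=6: window = (1)
window at n=6 equals window at n=0 → period = 6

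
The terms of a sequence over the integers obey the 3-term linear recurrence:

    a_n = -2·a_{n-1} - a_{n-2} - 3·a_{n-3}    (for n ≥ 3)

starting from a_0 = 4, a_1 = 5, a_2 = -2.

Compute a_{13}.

a_3 = -2·-2 + -1·5 + -3·4 = -13
a_4 = -2·-13 + -1·-2 + -3·5 = 13
a_5 = -2·13 + -1·-13 + -3·-2 = -7
a_6 = -2·-7 + -1·13 + -3·-13 = 40
a_7 = -2·40 + -1·-7 + -3·13 = -112
a_8 = -2·-112 + -1·40 + -3·-7 = 205
a_9 = -2·205 + -1·-112 + -3·40 = -418
a_10 = -2·-418 + -1·205 + -3·-112 = 967
a_11 = -2·967 + -1·-418 + -3·205 = -2131
a_12 = -2·-2131 + -1·967 + -3·-418 = 4549
a_13 = -2·4549 + -1·-2131 + -3·967 = -9868

-9868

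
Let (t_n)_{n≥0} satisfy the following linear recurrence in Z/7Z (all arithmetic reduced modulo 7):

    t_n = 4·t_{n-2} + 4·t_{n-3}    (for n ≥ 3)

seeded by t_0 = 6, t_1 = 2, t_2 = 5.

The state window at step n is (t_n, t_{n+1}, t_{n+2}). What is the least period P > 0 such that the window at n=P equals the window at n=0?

24

n=0: window = (6, 2, 5)
n=1: window = (2, 5, 4)
n=2: window = (5, 4, 0)
n=3: window = (4, 0, 1)
n=4: window = (0, 1, 2)
n=5: window = (1, 2, 4)
n=6: window = (2, 4, 5)
n=7: window = (4, 5, 3)
n=8: window = (5, 3, 1)
n=9: window = (3, 1, 4)
n=10: window = (1, 4, 2)
n=11: window = (4, 2, 6)
n=12: window = (2, 6, 3)
n=13: window = (6, 3, 4)
n=14: window = (3, 4, 1)
n=15: window = (4, 1, 0)
n=16: window = (1, 0, 6)
n=17: window = (0, 6, 4)
n=18: window = (6, 4, 3)
n=19: window = (4, 3, 5)
n=20: window = (3, 5, 0)
n=21: window = (5, 0, 4)
n=22: window = (0, 4, 6)
n=23: window = (4, 6, 2)
n=24: window = (6, 2, 5)
window at n=24 equals window at n=0 → period = 24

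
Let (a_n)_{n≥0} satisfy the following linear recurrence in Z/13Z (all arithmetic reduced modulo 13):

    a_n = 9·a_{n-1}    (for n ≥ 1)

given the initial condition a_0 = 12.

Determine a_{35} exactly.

10

a_1 = 9·12 = 4
a_2 = 9·4 = 10
a_3 = 9·10 = 12
(a_3) = (12) = (a_0), so the sequence has period 3.
35 ≡ 2 (mod 3), hence a_35 = a_2 = 10.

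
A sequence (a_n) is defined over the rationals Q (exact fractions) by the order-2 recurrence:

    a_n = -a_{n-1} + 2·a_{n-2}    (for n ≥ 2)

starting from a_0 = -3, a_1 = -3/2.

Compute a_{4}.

a_2 = -1·-3/2 + 2·-3 = -9/2
a_3 = -1·-9/2 + 2·-3/2 = 3/2
a_4 = -1·3/2 + 2·-9/2 = -21/2

-21/2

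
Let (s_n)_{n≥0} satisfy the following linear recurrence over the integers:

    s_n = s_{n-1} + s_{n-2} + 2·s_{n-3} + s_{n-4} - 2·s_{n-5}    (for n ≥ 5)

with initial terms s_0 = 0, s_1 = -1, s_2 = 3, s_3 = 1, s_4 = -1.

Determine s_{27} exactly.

s_5 = 1·-1 + 1·1 + 2·3 + 1·-1 + -2·0 = 5
s_6 = 1·5 + 1·-1 + 2·1 + 1·3 + -2·-1 = 11
s_7 = 1·11 + 1·5 + 2·-1 + 1·1 + -2·3 = 9
s_8 = 1·9 + 1·11 + 2·5 + 1·-1 + -2·1 = 27
s_9 = 1·27 + 1·9 + 2·11 + 1·5 + -2·-1 = 65
s_10 = 1·65 + 1·27 + 2·9 + 1·11 + -2·5 = 111
s_11 = 1·111 + 1·65 + 2·27 + 1·9 + -2·11 = 217
s_12 = 1·217 + 1·111 + 2·65 + 1·27 + -2·9 = 467
s_13 = 1·467 + 1·217 + 2·111 + 1·65 + -2·27 = 917
s_14 = 1·917 + 1·467 + 2·217 + 1·111 + -2·65 = 1799
s_15 = 1·1799 + 1·917 + 2·467 + 1·217 + -2·111 = 3645
s_16 = 1·3645 + 1·1799 + 2·917 + 1·467 + -2·217 = 7311
s_17 = 1·7311 + 1·3645 + 2·1799 + 1·917 + -2·467 = 14537
s_18 = 1·14537 + 1·7311 + 2·3645 + 1·1799 + -2·917 = 29103
s_19 = 1·29103 + 1·14537 + 2·7311 + 1·3645 + -2·1799 = 58309
s_20 = 1·58309 + 1·29103 + 2·14537 + 1·7311 + -2·3645 = 116507
s_21 = 1·116507 + 1·58309 + 2·29103 + 1·14537 + -2·7311 = 232937
s_22 = 1·232937 + 1·116507 + 2·58309 + 1·29103 + -2·14537 = 466091
s_23 = 1·466091 + 1·232937 + 2·116507 + 1·58309 + -2·29103 = 932145
s_24 = 1·932145 + 1·466091 + 2·232937 + 1·116507 + -2·58309 = 1863999
s_25 = 1·1863999 + 1·932145 + 2·466091 + 1·232937 + -2·116507 = 3728249
s_26 = 1·3728249 + 1·1863999 + 2·932145 + 1·466091 + -2·232937 = 7456755
s_27 = 1·7456755 + 1·3728249 + 2·1863999 + 1·932145 + -2·466091 = 14912965

14912965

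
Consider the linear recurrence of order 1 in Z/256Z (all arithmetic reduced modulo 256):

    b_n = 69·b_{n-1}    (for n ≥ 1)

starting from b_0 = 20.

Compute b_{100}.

b_1 = 69·20 = 100
b_2 = 69·100 = 244
b_3 = 69·244 = 196
b_4 = 69·196 = 212
b_5 = 69·212 = 36
b_6 = 69·36 = 180
b_7 = 69·180 = 132
b_8 = 69·132 = 148
b_9 = 69·148 = 228
b_10 = 69·228 = 116
b_11 = 69·116 = 68
b_12 = 69·68 = 84
b_13 = 69·84 = 164
b_14 = 69·164 = 52
b_15 = 69·52 = 4
b_16 = 69·4 = 20
(b_16) = (20) = (b_0), so the sequence has period 16.
100 ≡ 4 (mod 16), hence b_100 = b_4 = 212.

212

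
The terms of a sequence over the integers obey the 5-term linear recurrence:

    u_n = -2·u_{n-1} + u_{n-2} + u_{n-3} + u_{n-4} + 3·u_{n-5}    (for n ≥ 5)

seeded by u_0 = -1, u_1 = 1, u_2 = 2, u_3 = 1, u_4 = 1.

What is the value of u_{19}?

-206409

u_5 = -2·1 + 1·1 + 1·2 + 1·1 + 3·-1 = -1
u_6 = -2·-1 + 1·1 + 1·1 + 1·2 + 3·1 = 9
u_7 = -2·9 + 1·-1 + 1·1 + 1·1 + 3·2 = -11
u_8 = -2·-11 + 1·9 + 1·-1 + 1·1 + 3·1 = 34
u_9 = -2·34 + 1·-11 + 1·9 + 1·-1 + 3·1 = -68
u_10 = -2·-68 + 1·34 + 1·-11 + 1·9 + 3·-1 = 165
u_11 = -2·165 + 1·-68 + 1·34 + 1·-11 + 3·9 = -348
u_12 = -2·-348 + 1·165 + 1·-68 + 1·34 + 3·-11 = 794
u_13 = -2·794 + 1·-348 + 1·165 + 1·-68 + 3·34 = -1737
u_14 = -2·-1737 + 1·794 + 1·-348 + 1·165 + 3·-68 = 3881
u_15 = -2·3881 + 1·-1737 + 1·794 + 1·-348 + 3·165 = -8558
u_16 = -2·-8558 + 1·3881 + 1·-1737 + 1·794 + 3·-348 = 19010
u_17 = -2·19010 + 1·-8558 + 1·3881 + 1·-1737 + 3·794 = -42052
u_18 = -2·-42052 + 1·19010 + 1·-8558 + 1·3881 + 3·-1737 = 93226
u_19 = -2·93226 + 1·-42052 + 1·19010 + 1·-8558 + 3·3881 = -206409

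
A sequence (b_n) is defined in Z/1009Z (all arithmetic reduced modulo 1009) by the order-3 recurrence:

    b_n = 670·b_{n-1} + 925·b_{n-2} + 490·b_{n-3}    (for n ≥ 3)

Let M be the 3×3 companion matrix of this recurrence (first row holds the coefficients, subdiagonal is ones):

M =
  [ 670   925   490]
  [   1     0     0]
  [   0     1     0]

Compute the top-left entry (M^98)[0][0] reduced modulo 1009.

(M^98)[0][0] is the top entry after applying M 98 times to the unit state (1, 0, 0). Equivalently it is h_{100} for the auxiliary sequence (h_n) obeying the same recurrence with h_2 = 1 and h_i = 0 for 0 ≤ i < 2:
h_3 = 670·1 + 925·0 + 490·0 = 670
h_4 = 670·670 + 925·1 + 490·0 = 820
h_5 = 670·820 + 925·670 + 490·1 = 209
h_6 = 670·209 + 925·820 + 490·670 = 895
h_7 = 670·895 + 925·209 + 490·820 = 119
h_8 = 670·119 + 925·895 + 490·209 = 6
h_9 = 670·6 + 925·119 + 490·895 = 722
h_10 = 670·722 + 925·6 + 490·119 = 722
h_11 = 670·722 + 925·722 + 490·6 = 234
h_12 = 670·234 + 925·722 + 490·722 = 907
h_13 = 670·907 + 925·234 + 490·722 = 417
h_14 = 670·417 + 925·907 + 490·234 = 27
h_15 = 670·27 + 925·417 + 490·907 = 685
h_16 = 670·685 + 925·27 + 490·417 = 117
h_17 = 670·117 + 925·685 + 490·27 = 783
h_18 = 670·783 + 925·117 + 490·685 = 854
h_19 = 670·854 + 925·783 + 490·117 = 716
h_20 = 670·716 + 925·854 + 490·783 = 598
h_21 = 670·598 + 925·716 + 490·854 = 208
h_22 = 670·208 + 925·598 + 490·716 = 44
h_23 = 670·44 + 925·208 + 490·598 = 310
h_24 = 670·310 + 925·44 + 490·208 = 197
h_25 = 670·197 + 925·310 + 490·44 = 376
h_26 = 670·376 + 925·197 + 490·310 = 825
h_27 = 670·825 + 925·376 + 490·197 = 188
h_28 = 670·188 + 925·825 + 490·376 = 758
h_29 = 670·758 + 925·188 + 490·825 = 326
h_30 = 670·326 + 925·758 + 490·188 = 672
h_31 = 670·672 + 925·326 + 490·758 = 193
h_32 = 670·193 + 925·672 + 490·326 = 532
h_33 = 670·532 + 925·193 + 490·672 = 541
h_34 = 670·541 + 925·532 + 490·193 = 680
h_35 = 670·680 + 925·541 + 490·532 = 860
h_36 = 670·860 + 925·680 + 490·541 = 177
h_37 = 670·177 + 925·860 + 490·680 = 166
h_38 = 670·166 + 925·177 + 490·860 = 135
h_39 = 670·135 + 925·166 + 490·177 = 787
h_40 = 670·787 + 925·135 + 490·166 = 971
h_41 = 670·971 + 925·787 + 490·135 = 816
h_42 = 670·816 + 925·971 + 490·787 = 199
h_43 = 670·199 + 925·816 + 490·971 = 761
h_44 = 670·761 + 925·199 + 490·816 = 29
h_45 = 670·29 + 925·761 + 490·199 = 548
h_46 = 670·548 + 925·29 + 490·761 = 35
h_47 = 670·35 + 925·548 + 490·29 = 709
h_48 = 670·709 + 925·35 + 490·548 = 4
h_49 = 670·4 + 925·709 + 490·35 = 634
h_50 = 670·634 + 925·4 + 490·709 = 978
h_51 = 670·978 + 925·634 + 490·4 = 582
h_52 = 670·582 + 925·978 + 490·634 = 940
h_53 = 670·940 + 925·582 + 490·978 = 682
h_54 = 670·682 + 925·940 + 490·582 = 247
h_55 = 670·247 + 925·682 + 490·940 = 735
h_56 = 670·735 + 925·247 + 490·682 = 700
h_57 = 670·700 + 925·735 + 490·247 = 583
h_58 = 670·583 + 925·700 + 490·735 = 795
h_59 = 670·795 + 925·583 + 490·700 = 307
h_60 = 670·307 + 925·795 + 490·583 = 800
h_61 = 670·800 + 925·307 + 490·795 = 743
h_62 = 670·743 + 925·800 + 490·307 = 865
h_63 = 670·865 + 925·743 + 490·800 = 29
h_64 = 670·29 + 925·865 + 490·743 = 68
h_65 = 670·68 + 925·29 + 490·865 = 816
h_66 = 670·816 + 925·68 + 490·29 = 268
h_67 = 670·268 + 925·816 + 490·68 = 49
h_68 = 670·49 + 925·268 + 490·816 = 504
h_69 = 670·504 + 925·49 + 490·268 = 744
h_70 = 670·744 + 925·504 + 490·49 = 879
h_71 = 670·879 + 925·744 + 490·504 = 500
h_72 = 670·500 + 925·879 + 490·744 = 144
h_73 = 670·144 + 925·500 + 490·879 = 870
h_74 = 670·870 + 925·144 + 490·500 = 532
h_75 = 670·532 + 925·870 + 490·144 = 770
h_76 = 670·770 + 925·532 + 490·870 = 511
h_77 = 670·511 + 925·770 + 490·532 = 573
h_78 = 670·573 + 925·511 + 490·770 = 887
h_79 = 670·887 + 925·573 + 490·511 = 447
h_80 = 670·447 + 925·887 + 490·573 = 243
h_81 = 670·243 + 925·447 + 490·887 = 906
h_82 = 670·906 + 925·243 + 490·447 = 456
h_83 = 670·456 + 925·906 + 490·243 = 381
h_84 = 670·381 + 925·456 + 490·906 = 11
h_85 = 670·11 + 925·381 + 490·456 = 33
h_86 = 670·33 + 925·11 + 490·381 = 22
h_87 = 670·22 + 925·33 + 490·11 = 205
h_88 = 670·205 + 925·22 + 490·33 = 322
h_89 = 670·322 + 925·205 + 490·22 = 437
h_90 = 670·437 + 925·322 + 490·205 = 934
h_91 = 670·934 + 925·437 + 490·322 = 192
h_92 = 670·192 + 925·934 + 490·437 = 965
h_93 = 670·965 + 925·192 + 490·934 = 380
h_94 = 670·380 + 925·965 + 490·192 = 235
h_95 = 670·235 + 925·380 + 490·965 = 43
h_96 = 670·43 + 925·235 + 490·380 = 533
h_97 = 670·533 + 925·43 + 490·235 = 472
h_98 = 670·472 + 925·533 + 490·43 = 937
h_99 = 670·937 + 925·472 + 490·533 = 743
h_100 = 670·743 + 925·937 + 490·472 = 586

586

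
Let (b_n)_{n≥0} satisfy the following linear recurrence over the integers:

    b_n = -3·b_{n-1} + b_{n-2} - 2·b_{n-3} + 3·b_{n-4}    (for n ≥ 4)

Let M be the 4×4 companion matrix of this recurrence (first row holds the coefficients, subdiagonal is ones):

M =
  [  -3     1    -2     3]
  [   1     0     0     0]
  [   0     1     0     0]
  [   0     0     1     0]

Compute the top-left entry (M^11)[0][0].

(M^11)[0][0] is the top entry after applying M 11 times to the unit state (1, 0, 0, 0). Equivalently it is h_{14} for the auxiliary sequence (h_n) obeying the same recurrence with h_3 = 1 and h_i = 0 for 0 ≤ i < 3:
h_4 = -3·1 + 1·0 + -2·0 + 3·0 = -3
h_5 = -3·-3 + 1·1 + -2·0 + 3·0 = 10
h_6 = -3·10 + 1·-3 + -2·1 + 3·0 = -35
h_7 = -3·-35 + 1·10 + -2·-3 + 3·1 = 124
h_8 = -3·124 + 1·-35 + -2·10 + 3·-3 = -436
h_9 = -3·-436 + 1·124 + -2·-35 + 3·10 = 1532
h_10 = -3·1532 + 1·-436 + -2·124 + 3·-35 = -5385
h_11 = -3·-5385 + 1·1532 + -2·-436 + 3·124 = 18931
h_12 = -3·18931 + 1·-5385 + -2·1532 + 3·-436 = -66550
h_13 = -3·-66550 + 1·18931 + -2·-5385 + 3·1532 = 233947
h_14 = -3·233947 + 1·-66550 + -2·18931 + 3·-5385 = -822408

-822408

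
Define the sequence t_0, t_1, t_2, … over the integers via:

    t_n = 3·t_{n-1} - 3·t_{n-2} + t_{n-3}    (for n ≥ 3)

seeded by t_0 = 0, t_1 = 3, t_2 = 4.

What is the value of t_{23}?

-437

t_3 = 3·4 + -3·3 + 1·0 = 3
t_4 = 3·3 + -3·4 + 1·3 = 0
t_5 = 3·0 + -3·3 + 1·4 = -5
t_6 = 3·-5 + -3·0 + 1·3 = -12
t_7 = 3·-12 + -3·-5 + 1·0 = -21
t_8 = 3·-21 + -3·-12 + 1·-5 = -32
t_9 = 3·-32 + -3·-21 + 1·-12 = -45
t_10 = 3·-45 + -3·-32 + 1·-21 = -60
t_11 = 3·-60 + -3·-45 + 1·-32 = -77
t_12 = 3·-77 + -3·-60 + 1·-45 = -96
t_13 = 3·-96 + -3·-77 + 1·-60 = -117
t_14 = 3·-117 + -3·-96 + 1·-77 = -140
t_15 = 3·-140 + -3·-117 + 1·-96 = -165
t_16 = 3·-165 + -3·-140 + 1·-117 = -192
t_17 = 3·-192 + -3·-165 + 1·-140 = -221
t_18 = 3·-221 + -3·-192 + 1·-165 = -252
t_19 = 3·-252 + -3·-221 + 1·-192 = -285
t_20 = 3·-285 + -3·-252 + 1·-221 = -320
t_21 = 3·-320 + -3·-285 + 1·-252 = -357
t_22 = 3·-357 + -3·-320 + 1·-285 = -396
t_23 = 3·-396 + -3·-357 + 1·-320 = -437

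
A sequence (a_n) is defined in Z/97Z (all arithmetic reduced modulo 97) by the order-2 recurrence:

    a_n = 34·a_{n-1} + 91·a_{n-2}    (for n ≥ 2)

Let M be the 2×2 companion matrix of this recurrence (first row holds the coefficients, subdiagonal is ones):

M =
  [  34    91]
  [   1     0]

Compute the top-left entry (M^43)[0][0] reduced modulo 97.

(M^43)[0][0] is the top entry after applying M 43 times to the unit state (1, 0). Equivalently it is h_{44} for the auxiliary sequence (h_n) obeying the same recurrence with h_1 = 1 and h_i = 0 for 0 ≤ i < 1:
h_2 = 34·1 + 91·0 = 34
h_3 = 34·34 + 91·1 = 83
h_4 = 34·83 + 91·34 = 96
h_5 = 34·96 + 91·83 = 50
h_6 = 34·50 + 91·96 = 57
h_7 = 34·57 + 91·50 = 86
h_8 = 34·86 + 91·57 = 60
h_9 = 34·60 + 91·86 = 69
h_10 = 34·69 + 91·60 = 46
h_11 = 34·46 + 91·69 = 83
h_12 = 34·83 + 91·46 = 24
h_13 = 34·24 + 91·83 = 27
h_14 = 34·27 + 91·24 = 95
h_15 = 34·95 + 91·27 = 61
h_16 = 34·61 + 91·95 = 49
h_17 = 34·49 + 91·61 = 39
h_18 = 34·39 + 91·49 = 62
h_19 = 34·62 + 91·39 = 31
h_20 = 34·31 + 91·62 = 3
h_21 = 34·3 + 91·31 = 13
h_22 = 34·13 + 91·3 = 36
h_23 = 34·36 + 91·13 = 79
h_24 = 34·79 + 91·36 = 45
h_25 = 34·45 + 91·79 = 86
h_26 = 34·86 + 91·45 = 35
h_27 = 34·35 + 91·86 = 92
h_28 = 34·92 + 91·35 = 8
h_29 = 34·8 + 91·92 = 11
h_30 = 34·11 + 91·8 = 35
h_31 = 34·35 + 91·11 = 57
h_32 = 34·57 + 91·35 = 79
h_33 = 34·79 + 91·57 = 16
h_34 = 34·16 + 91·79 = 70
h_35 = 34·70 + 91·16 = 53
h_36 = 34·53 + 91·70 = 24
h_37 = 34·24 + 91·53 = 13
h_38 = 34·13 + 91·24 = 7
h_39 = 34·7 + 91·13 = 63
h_40 = 34·63 + 91·7 = 63
h_41 = 34·63 + 91·63 = 18
h_42 = 34·18 + 91·63 = 40
h_43 = 34·40 + 91·18 = 88
h_44 = 34·88 + 91·40 = 36

36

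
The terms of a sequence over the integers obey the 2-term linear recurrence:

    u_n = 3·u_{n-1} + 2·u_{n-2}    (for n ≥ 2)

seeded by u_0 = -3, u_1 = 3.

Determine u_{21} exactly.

u_2 = 3·3 + 2·-3 = 3
u_3 = 3·3 + 2·3 = 15
u_4 = 3·15 + 2·3 = 51
u_5 = 3·51 + 2·15 = 183
u_6 = 3·183 + 2·51 = 651
u_7 = 3·651 + 2·183 = 2319
u_8 = 3·2319 + 2·651 = 8259
u_9 = 3·8259 + 2·2319 = 29415
u_10 = 3·29415 + 2·8259 = 104763
u_11 = 3·104763 + 2·29415 = 373119
u_12 = 3·373119 + 2·104763 = 1328883
u_13 = 3·1328883 + 2·373119 = 4732887
u_14 = 3·4732887 + 2·1328883 = 16856427
u_15 = 3·16856427 + 2·4732887 = 60035055
u_16 = 3·60035055 + 2·16856427 = 213818019
u_17 = 3·213818019 + 2·60035055 = 761524167
u_18 = 3·761524167 + 2·213818019 = 2712208539
u_19 = 3·2712208539 + 2·761524167 = 9659673951
u_20 = 3·9659673951 + 2·2712208539 = 34403438931
u_21 = 3·34403438931 + 2·9659673951 = 122529664695

122529664695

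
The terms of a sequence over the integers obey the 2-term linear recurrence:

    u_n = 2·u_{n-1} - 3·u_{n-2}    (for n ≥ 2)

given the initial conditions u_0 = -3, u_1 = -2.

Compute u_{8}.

5

u_2 = 2·-2 + -3·-3 = 5
u_3 = 2·5 + -3·-2 = 16
u_4 = 2·16 + -3·5 = 17
u_5 = 2·17 + -3·16 = -14
u_6 = 2·-14 + -3·17 = -79
u_7 = 2·-79 + -3·-14 = -116
u_8 = 2·-116 + -3·-79 = 5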